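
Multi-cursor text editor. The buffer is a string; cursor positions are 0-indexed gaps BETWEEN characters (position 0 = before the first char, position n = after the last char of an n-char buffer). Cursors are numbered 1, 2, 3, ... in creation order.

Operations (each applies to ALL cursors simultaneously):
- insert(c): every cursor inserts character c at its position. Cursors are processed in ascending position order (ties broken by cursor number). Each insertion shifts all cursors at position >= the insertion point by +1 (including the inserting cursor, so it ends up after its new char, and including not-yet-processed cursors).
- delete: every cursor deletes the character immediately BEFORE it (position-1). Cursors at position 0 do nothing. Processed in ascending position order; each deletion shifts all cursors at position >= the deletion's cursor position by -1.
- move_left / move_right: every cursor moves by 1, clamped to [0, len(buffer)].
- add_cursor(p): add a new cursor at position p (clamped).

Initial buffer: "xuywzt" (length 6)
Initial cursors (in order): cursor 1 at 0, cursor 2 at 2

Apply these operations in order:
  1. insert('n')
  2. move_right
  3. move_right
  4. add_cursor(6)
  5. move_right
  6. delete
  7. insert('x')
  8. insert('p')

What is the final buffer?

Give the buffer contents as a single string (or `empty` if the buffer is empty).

After op 1 (insert('n')): buffer="nxunywzt" (len 8), cursors c1@1 c2@4, authorship 1..2....
After op 2 (move_right): buffer="nxunywzt" (len 8), cursors c1@2 c2@5, authorship 1..2....
After op 3 (move_right): buffer="nxunywzt" (len 8), cursors c1@3 c2@6, authorship 1..2....
After op 4 (add_cursor(6)): buffer="nxunywzt" (len 8), cursors c1@3 c2@6 c3@6, authorship 1..2....
After op 5 (move_right): buffer="nxunywzt" (len 8), cursors c1@4 c2@7 c3@7, authorship 1..2....
After op 6 (delete): buffer="nxuyt" (len 5), cursors c1@3 c2@4 c3@4, authorship 1....
After op 7 (insert('x')): buffer="nxuxyxxt" (len 8), cursors c1@4 c2@7 c3@7, authorship 1..1.23.
After op 8 (insert('p')): buffer="nxuxpyxxppt" (len 11), cursors c1@5 c2@10 c3@10, authorship 1..11.2323.

Answer: nxuxpyxxppt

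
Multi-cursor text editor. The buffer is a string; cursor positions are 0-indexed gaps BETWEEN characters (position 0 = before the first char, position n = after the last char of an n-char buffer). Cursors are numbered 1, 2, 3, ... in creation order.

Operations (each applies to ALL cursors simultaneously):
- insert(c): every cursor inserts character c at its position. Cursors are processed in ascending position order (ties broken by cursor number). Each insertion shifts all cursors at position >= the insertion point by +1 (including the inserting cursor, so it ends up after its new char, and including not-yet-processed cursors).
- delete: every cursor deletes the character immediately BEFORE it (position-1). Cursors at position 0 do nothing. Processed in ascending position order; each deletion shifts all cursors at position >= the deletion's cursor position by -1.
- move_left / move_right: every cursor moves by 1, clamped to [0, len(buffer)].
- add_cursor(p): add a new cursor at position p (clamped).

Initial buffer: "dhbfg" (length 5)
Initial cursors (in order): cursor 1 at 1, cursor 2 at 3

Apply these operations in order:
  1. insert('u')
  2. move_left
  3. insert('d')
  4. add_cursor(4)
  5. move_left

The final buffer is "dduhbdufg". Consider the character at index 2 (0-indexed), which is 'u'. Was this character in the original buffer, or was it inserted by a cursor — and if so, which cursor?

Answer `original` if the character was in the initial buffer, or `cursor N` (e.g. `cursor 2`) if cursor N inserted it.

Answer: cursor 1

Derivation:
After op 1 (insert('u')): buffer="duhbufg" (len 7), cursors c1@2 c2@5, authorship .1..2..
After op 2 (move_left): buffer="duhbufg" (len 7), cursors c1@1 c2@4, authorship .1..2..
After op 3 (insert('d')): buffer="dduhbdufg" (len 9), cursors c1@2 c2@6, authorship .11..22..
After op 4 (add_cursor(4)): buffer="dduhbdufg" (len 9), cursors c1@2 c3@4 c2@6, authorship .11..22..
After op 5 (move_left): buffer="dduhbdufg" (len 9), cursors c1@1 c3@3 c2@5, authorship .11..22..
Authorship (.=original, N=cursor N): . 1 1 . . 2 2 . .
Index 2: author = 1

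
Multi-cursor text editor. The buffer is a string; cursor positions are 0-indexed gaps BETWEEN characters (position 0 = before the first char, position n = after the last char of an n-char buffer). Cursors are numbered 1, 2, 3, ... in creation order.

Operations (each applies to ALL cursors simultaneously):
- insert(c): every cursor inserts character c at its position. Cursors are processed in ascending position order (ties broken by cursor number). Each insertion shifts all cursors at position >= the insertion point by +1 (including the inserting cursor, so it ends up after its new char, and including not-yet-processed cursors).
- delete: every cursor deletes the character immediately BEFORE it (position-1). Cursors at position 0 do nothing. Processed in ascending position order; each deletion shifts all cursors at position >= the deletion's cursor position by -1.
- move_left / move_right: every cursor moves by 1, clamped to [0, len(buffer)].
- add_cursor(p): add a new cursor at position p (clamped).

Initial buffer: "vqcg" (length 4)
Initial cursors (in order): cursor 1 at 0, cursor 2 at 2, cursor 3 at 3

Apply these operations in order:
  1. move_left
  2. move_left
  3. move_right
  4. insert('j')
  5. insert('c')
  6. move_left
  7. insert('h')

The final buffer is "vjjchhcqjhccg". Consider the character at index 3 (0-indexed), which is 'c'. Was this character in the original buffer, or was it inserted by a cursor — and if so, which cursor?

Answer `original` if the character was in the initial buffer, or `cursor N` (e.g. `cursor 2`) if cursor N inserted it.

Answer: cursor 1

Derivation:
After op 1 (move_left): buffer="vqcg" (len 4), cursors c1@0 c2@1 c3@2, authorship ....
After op 2 (move_left): buffer="vqcg" (len 4), cursors c1@0 c2@0 c3@1, authorship ....
After op 3 (move_right): buffer="vqcg" (len 4), cursors c1@1 c2@1 c3@2, authorship ....
After op 4 (insert('j')): buffer="vjjqjcg" (len 7), cursors c1@3 c2@3 c3@5, authorship .12.3..
After op 5 (insert('c')): buffer="vjjccqjccg" (len 10), cursors c1@5 c2@5 c3@8, authorship .1212.33..
After op 6 (move_left): buffer="vjjccqjccg" (len 10), cursors c1@4 c2@4 c3@7, authorship .1212.33..
After op 7 (insert('h')): buffer="vjjchhcqjhccg" (len 13), cursors c1@6 c2@6 c3@10, authorship .121122.333..
Authorship (.=original, N=cursor N): . 1 2 1 1 2 2 . 3 3 3 . .
Index 3: author = 1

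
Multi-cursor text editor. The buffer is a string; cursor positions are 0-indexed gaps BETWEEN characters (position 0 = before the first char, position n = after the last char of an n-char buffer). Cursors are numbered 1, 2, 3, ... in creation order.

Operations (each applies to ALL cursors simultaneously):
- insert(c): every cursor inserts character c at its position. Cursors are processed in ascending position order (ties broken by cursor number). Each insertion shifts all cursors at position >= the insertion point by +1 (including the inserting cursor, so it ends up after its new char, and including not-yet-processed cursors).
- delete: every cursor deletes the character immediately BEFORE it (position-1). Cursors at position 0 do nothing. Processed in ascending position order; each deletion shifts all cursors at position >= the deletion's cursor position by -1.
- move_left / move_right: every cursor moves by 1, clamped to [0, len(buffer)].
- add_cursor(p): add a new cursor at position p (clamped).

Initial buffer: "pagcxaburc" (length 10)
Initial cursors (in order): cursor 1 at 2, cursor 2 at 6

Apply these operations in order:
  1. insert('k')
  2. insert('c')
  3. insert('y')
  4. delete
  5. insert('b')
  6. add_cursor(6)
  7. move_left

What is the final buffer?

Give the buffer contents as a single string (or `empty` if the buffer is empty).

After op 1 (insert('k')): buffer="pakgcxakburc" (len 12), cursors c1@3 c2@8, authorship ..1....2....
After op 2 (insert('c')): buffer="pakcgcxakcburc" (len 14), cursors c1@4 c2@10, authorship ..11....22....
After op 3 (insert('y')): buffer="pakcygcxakcyburc" (len 16), cursors c1@5 c2@12, authorship ..111....222....
After op 4 (delete): buffer="pakcgcxakcburc" (len 14), cursors c1@4 c2@10, authorship ..11....22....
After op 5 (insert('b')): buffer="pakcbgcxakcbburc" (len 16), cursors c1@5 c2@12, authorship ..111....222....
After op 6 (add_cursor(6)): buffer="pakcbgcxakcbburc" (len 16), cursors c1@5 c3@6 c2@12, authorship ..111....222....
After op 7 (move_left): buffer="pakcbgcxakcbburc" (len 16), cursors c1@4 c3@5 c2@11, authorship ..111....222....

Answer: pakcbgcxakcbburc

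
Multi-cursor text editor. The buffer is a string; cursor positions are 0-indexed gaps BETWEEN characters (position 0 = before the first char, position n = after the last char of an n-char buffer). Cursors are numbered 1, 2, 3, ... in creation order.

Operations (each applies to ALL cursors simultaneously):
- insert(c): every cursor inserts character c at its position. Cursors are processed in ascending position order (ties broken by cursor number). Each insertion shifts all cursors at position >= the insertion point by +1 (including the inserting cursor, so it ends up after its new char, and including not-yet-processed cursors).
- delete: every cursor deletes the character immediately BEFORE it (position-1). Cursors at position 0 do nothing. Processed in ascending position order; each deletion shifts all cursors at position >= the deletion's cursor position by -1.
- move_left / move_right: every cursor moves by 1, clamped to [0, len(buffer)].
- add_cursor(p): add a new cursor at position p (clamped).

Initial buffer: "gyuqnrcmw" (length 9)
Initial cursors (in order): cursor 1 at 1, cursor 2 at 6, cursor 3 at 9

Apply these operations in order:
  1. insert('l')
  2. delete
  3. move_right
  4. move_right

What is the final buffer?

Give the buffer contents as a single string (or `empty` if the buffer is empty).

After op 1 (insert('l')): buffer="glyuqnrlcmwl" (len 12), cursors c1@2 c2@8 c3@12, authorship .1.....2...3
After op 2 (delete): buffer="gyuqnrcmw" (len 9), cursors c1@1 c2@6 c3@9, authorship .........
After op 3 (move_right): buffer="gyuqnrcmw" (len 9), cursors c1@2 c2@7 c3@9, authorship .........
After op 4 (move_right): buffer="gyuqnrcmw" (len 9), cursors c1@3 c2@8 c3@9, authorship .........

Answer: gyuqnrcmw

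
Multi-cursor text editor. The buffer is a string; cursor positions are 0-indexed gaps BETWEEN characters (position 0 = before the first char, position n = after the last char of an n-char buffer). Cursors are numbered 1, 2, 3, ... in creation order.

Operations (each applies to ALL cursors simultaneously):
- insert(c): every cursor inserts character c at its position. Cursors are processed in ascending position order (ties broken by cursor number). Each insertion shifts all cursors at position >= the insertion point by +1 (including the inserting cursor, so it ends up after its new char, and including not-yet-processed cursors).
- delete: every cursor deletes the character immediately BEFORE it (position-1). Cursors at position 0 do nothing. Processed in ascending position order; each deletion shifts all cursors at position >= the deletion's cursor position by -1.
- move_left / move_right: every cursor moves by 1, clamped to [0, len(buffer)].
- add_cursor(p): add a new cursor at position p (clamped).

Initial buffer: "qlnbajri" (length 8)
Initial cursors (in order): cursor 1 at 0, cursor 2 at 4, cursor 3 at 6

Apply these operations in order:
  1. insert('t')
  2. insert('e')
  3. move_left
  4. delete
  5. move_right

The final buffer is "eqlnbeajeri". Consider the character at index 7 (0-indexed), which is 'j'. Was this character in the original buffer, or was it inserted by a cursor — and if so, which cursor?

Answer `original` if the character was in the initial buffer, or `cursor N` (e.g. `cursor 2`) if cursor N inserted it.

After op 1 (insert('t')): buffer="tqlnbtajtri" (len 11), cursors c1@1 c2@6 c3@9, authorship 1....2..3..
After op 2 (insert('e')): buffer="teqlnbteajteri" (len 14), cursors c1@2 c2@8 c3@12, authorship 11....22..33..
After op 3 (move_left): buffer="teqlnbteajteri" (len 14), cursors c1@1 c2@7 c3@11, authorship 11....22..33..
After op 4 (delete): buffer="eqlnbeajeri" (len 11), cursors c1@0 c2@5 c3@8, authorship 1....2..3..
After op 5 (move_right): buffer="eqlnbeajeri" (len 11), cursors c1@1 c2@6 c3@9, authorship 1....2..3..
Authorship (.=original, N=cursor N): 1 . . . . 2 . . 3 . .
Index 7: author = original

Answer: original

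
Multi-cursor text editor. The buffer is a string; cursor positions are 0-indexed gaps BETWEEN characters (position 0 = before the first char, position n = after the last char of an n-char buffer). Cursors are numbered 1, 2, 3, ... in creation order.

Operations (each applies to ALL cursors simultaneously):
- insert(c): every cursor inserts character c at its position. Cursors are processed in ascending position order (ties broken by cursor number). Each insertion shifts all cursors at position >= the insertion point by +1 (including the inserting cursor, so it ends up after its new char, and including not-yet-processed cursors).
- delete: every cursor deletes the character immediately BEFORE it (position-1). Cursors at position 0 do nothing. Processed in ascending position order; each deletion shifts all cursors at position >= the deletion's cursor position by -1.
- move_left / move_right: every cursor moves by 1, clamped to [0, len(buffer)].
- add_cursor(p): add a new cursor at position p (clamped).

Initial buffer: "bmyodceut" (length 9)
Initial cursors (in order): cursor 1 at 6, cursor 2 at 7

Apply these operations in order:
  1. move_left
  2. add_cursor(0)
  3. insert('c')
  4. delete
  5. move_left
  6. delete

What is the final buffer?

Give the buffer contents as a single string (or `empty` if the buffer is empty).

After op 1 (move_left): buffer="bmyodceut" (len 9), cursors c1@5 c2@6, authorship .........
After op 2 (add_cursor(0)): buffer="bmyodceut" (len 9), cursors c3@0 c1@5 c2@6, authorship .........
After op 3 (insert('c')): buffer="cbmyodccceut" (len 12), cursors c3@1 c1@7 c2@9, authorship 3.....1.2...
After op 4 (delete): buffer="bmyodceut" (len 9), cursors c3@0 c1@5 c2@6, authorship .........
After op 5 (move_left): buffer="bmyodceut" (len 9), cursors c3@0 c1@4 c2@5, authorship .........
After op 6 (delete): buffer="bmyceut" (len 7), cursors c3@0 c1@3 c2@3, authorship .......

Answer: bmyceut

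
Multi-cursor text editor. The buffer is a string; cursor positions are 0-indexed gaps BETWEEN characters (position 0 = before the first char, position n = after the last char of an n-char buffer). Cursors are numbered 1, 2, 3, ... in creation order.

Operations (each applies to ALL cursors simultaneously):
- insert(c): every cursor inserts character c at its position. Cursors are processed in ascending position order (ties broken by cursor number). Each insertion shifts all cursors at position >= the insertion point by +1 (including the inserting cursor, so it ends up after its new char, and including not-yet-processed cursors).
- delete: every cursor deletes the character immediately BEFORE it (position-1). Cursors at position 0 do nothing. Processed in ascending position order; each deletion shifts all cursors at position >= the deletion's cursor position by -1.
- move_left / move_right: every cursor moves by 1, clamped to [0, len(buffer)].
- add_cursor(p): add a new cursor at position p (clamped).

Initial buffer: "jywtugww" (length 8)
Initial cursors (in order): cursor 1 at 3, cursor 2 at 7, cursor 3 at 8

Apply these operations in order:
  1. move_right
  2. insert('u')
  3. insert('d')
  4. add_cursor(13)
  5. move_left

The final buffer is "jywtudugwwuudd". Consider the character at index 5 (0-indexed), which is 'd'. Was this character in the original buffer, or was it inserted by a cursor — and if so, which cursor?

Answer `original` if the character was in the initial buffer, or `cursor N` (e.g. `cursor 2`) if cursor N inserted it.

Answer: cursor 1

Derivation:
After op 1 (move_right): buffer="jywtugww" (len 8), cursors c1@4 c2@8 c3@8, authorship ........
After op 2 (insert('u')): buffer="jywtuugwwuu" (len 11), cursors c1@5 c2@11 c3@11, authorship ....1....23
After op 3 (insert('d')): buffer="jywtudugwwuudd" (len 14), cursors c1@6 c2@14 c3@14, authorship ....11....2323
After op 4 (add_cursor(13)): buffer="jywtudugwwuudd" (len 14), cursors c1@6 c4@13 c2@14 c3@14, authorship ....11....2323
After op 5 (move_left): buffer="jywtudugwwuudd" (len 14), cursors c1@5 c4@12 c2@13 c3@13, authorship ....11....2323
Authorship (.=original, N=cursor N): . . . . 1 1 . . . . 2 3 2 3
Index 5: author = 1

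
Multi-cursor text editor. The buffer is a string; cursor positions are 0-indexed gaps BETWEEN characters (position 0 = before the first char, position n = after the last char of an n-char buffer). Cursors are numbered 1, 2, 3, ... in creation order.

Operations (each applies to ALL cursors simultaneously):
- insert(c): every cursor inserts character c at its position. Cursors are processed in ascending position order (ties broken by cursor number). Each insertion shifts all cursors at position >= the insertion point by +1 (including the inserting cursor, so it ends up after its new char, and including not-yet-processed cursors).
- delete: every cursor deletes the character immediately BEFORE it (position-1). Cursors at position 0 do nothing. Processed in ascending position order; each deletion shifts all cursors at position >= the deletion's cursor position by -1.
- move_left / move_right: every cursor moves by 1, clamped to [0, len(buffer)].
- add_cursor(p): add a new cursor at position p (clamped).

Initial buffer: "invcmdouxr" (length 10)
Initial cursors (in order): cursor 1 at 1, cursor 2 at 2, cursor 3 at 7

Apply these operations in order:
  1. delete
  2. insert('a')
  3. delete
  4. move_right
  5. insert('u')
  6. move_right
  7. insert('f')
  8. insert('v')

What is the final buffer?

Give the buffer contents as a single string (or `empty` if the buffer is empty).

Answer: vuucffvvmduuxfvr

Derivation:
After op 1 (delete): buffer="vcmduxr" (len 7), cursors c1@0 c2@0 c3@4, authorship .......
After op 2 (insert('a')): buffer="aavcmdauxr" (len 10), cursors c1@2 c2@2 c3@7, authorship 12....3...
After op 3 (delete): buffer="vcmduxr" (len 7), cursors c1@0 c2@0 c3@4, authorship .......
After op 4 (move_right): buffer="vcmduxr" (len 7), cursors c1@1 c2@1 c3@5, authorship .......
After op 5 (insert('u')): buffer="vuucmduuxr" (len 10), cursors c1@3 c2@3 c3@8, authorship .12....3..
After op 6 (move_right): buffer="vuucmduuxr" (len 10), cursors c1@4 c2@4 c3@9, authorship .12....3..
After op 7 (insert('f')): buffer="vuucffmduuxfr" (len 13), cursors c1@6 c2@6 c3@12, authorship .12.12...3.3.
After op 8 (insert('v')): buffer="vuucffvvmduuxfvr" (len 16), cursors c1@8 c2@8 c3@15, authorship .12.1212...3.33.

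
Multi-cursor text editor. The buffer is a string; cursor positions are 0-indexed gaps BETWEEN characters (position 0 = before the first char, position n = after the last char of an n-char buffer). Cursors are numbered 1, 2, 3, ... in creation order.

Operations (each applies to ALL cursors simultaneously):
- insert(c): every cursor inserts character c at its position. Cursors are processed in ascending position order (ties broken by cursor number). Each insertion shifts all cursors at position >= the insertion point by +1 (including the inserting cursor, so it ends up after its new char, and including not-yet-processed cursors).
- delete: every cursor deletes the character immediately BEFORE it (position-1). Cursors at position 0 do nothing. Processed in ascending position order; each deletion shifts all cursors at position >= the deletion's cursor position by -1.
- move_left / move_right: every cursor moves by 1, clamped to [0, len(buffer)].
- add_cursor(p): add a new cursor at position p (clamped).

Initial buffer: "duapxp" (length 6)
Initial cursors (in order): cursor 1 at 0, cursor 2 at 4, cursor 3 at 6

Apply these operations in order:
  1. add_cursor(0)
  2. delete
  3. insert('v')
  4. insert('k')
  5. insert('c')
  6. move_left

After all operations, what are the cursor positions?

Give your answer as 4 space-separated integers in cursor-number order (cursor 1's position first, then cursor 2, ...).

Answer: 5 11 15 5

Derivation:
After op 1 (add_cursor(0)): buffer="duapxp" (len 6), cursors c1@0 c4@0 c2@4 c3@6, authorship ......
After op 2 (delete): buffer="duax" (len 4), cursors c1@0 c4@0 c2@3 c3@4, authorship ....
After op 3 (insert('v')): buffer="vvduavxv" (len 8), cursors c1@2 c4@2 c2@6 c3@8, authorship 14...2.3
After op 4 (insert('k')): buffer="vvkkduavkxvk" (len 12), cursors c1@4 c4@4 c2@9 c3@12, authorship 1414...22.33
After op 5 (insert('c')): buffer="vvkkccduavkcxvkc" (len 16), cursors c1@6 c4@6 c2@12 c3@16, authorship 141414...222.333
After op 6 (move_left): buffer="vvkkccduavkcxvkc" (len 16), cursors c1@5 c4@5 c2@11 c3@15, authorship 141414...222.333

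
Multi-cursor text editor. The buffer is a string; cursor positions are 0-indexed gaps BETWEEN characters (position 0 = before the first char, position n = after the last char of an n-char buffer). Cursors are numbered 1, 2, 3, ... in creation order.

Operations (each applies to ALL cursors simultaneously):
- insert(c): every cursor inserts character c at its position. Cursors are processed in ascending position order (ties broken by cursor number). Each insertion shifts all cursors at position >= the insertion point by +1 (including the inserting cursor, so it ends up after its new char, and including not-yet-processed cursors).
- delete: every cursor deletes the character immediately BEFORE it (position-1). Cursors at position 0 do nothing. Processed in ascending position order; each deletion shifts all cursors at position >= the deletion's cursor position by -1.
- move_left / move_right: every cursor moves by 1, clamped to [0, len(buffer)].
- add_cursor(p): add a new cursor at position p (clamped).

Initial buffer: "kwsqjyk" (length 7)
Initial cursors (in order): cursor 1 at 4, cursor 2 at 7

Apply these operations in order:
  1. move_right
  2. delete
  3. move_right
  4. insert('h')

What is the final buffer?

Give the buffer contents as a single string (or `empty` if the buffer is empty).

After op 1 (move_right): buffer="kwsqjyk" (len 7), cursors c1@5 c2@7, authorship .......
After op 2 (delete): buffer="kwsqy" (len 5), cursors c1@4 c2@5, authorship .....
After op 3 (move_right): buffer="kwsqy" (len 5), cursors c1@5 c2@5, authorship .....
After op 4 (insert('h')): buffer="kwsqyhh" (len 7), cursors c1@7 c2@7, authorship .....12

Answer: kwsqyhh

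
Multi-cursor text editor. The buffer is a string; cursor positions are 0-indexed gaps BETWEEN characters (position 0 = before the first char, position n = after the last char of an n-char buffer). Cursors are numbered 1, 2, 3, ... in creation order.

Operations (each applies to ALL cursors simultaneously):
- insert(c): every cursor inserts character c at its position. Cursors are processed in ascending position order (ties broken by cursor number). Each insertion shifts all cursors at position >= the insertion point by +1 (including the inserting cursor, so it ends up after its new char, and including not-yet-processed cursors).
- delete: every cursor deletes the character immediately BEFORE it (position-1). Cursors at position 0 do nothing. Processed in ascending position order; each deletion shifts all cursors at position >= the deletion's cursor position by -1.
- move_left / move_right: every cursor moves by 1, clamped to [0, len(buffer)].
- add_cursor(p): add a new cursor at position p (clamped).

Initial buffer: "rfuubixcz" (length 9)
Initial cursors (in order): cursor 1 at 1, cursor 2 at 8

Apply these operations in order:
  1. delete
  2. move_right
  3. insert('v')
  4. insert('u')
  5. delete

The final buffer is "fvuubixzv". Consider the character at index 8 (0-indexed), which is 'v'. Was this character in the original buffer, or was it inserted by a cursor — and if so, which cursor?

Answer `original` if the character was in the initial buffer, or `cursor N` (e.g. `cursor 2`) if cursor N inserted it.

After op 1 (delete): buffer="fuubixz" (len 7), cursors c1@0 c2@6, authorship .......
After op 2 (move_right): buffer="fuubixz" (len 7), cursors c1@1 c2@7, authorship .......
After op 3 (insert('v')): buffer="fvuubixzv" (len 9), cursors c1@2 c2@9, authorship .1......2
After op 4 (insert('u')): buffer="fvuuubixzvu" (len 11), cursors c1@3 c2@11, authorship .11......22
After op 5 (delete): buffer="fvuubixzv" (len 9), cursors c1@2 c2@9, authorship .1......2
Authorship (.=original, N=cursor N): . 1 . . . . . . 2
Index 8: author = 2

Answer: cursor 2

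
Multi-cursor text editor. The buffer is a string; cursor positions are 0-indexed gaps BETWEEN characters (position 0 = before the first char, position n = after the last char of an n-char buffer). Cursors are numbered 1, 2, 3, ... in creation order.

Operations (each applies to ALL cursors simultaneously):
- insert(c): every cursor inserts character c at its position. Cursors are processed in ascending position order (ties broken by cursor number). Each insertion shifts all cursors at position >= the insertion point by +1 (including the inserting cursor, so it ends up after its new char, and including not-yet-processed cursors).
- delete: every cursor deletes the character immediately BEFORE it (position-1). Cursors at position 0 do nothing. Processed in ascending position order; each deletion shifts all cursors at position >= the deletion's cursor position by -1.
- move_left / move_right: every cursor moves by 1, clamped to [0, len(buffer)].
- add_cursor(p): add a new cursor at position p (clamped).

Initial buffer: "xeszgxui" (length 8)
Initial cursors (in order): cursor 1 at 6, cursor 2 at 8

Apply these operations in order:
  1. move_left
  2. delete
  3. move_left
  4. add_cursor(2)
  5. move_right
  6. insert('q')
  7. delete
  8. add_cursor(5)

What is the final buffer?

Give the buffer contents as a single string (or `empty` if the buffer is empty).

After op 1 (move_left): buffer="xeszgxui" (len 8), cursors c1@5 c2@7, authorship ........
After op 2 (delete): buffer="xeszxi" (len 6), cursors c1@4 c2@5, authorship ......
After op 3 (move_left): buffer="xeszxi" (len 6), cursors c1@3 c2@4, authorship ......
After op 4 (add_cursor(2)): buffer="xeszxi" (len 6), cursors c3@2 c1@3 c2@4, authorship ......
After op 5 (move_right): buffer="xeszxi" (len 6), cursors c3@3 c1@4 c2@5, authorship ......
After op 6 (insert('q')): buffer="xesqzqxqi" (len 9), cursors c3@4 c1@6 c2@8, authorship ...3.1.2.
After op 7 (delete): buffer="xeszxi" (len 6), cursors c3@3 c1@4 c2@5, authorship ......
After op 8 (add_cursor(5)): buffer="xeszxi" (len 6), cursors c3@3 c1@4 c2@5 c4@5, authorship ......

Answer: xeszxi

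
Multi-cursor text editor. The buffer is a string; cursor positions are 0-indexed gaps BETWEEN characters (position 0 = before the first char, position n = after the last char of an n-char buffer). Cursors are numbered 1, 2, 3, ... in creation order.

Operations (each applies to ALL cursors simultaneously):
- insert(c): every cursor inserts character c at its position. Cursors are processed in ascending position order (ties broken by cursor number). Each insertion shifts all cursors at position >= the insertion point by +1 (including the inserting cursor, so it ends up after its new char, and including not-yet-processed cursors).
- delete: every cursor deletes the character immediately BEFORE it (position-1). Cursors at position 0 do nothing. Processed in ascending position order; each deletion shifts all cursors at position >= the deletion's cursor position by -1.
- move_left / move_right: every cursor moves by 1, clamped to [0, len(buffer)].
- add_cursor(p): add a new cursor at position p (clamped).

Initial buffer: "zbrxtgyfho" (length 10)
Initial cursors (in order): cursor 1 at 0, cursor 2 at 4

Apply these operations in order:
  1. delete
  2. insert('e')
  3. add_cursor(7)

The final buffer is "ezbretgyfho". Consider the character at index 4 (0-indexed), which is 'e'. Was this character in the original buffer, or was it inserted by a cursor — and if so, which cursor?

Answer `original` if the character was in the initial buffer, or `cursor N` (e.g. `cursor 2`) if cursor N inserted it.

Answer: cursor 2

Derivation:
After op 1 (delete): buffer="zbrtgyfho" (len 9), cursors c1@0 c2@3, authorship .........
After op 2 (insert('e')): buffer="ezbretgyfho" (len 11), cursors c1@1 c2@5, authorship 1...2......
After op 3 (add_cursor(7)): buffer="ezbretgyfho" (len 11), cursors c1@1 c2@5 c3@7, authorship 1...2......
Authorship (.=original, N=cursor N): 1 . . . 2 . . . . . .
Index 4: author = 2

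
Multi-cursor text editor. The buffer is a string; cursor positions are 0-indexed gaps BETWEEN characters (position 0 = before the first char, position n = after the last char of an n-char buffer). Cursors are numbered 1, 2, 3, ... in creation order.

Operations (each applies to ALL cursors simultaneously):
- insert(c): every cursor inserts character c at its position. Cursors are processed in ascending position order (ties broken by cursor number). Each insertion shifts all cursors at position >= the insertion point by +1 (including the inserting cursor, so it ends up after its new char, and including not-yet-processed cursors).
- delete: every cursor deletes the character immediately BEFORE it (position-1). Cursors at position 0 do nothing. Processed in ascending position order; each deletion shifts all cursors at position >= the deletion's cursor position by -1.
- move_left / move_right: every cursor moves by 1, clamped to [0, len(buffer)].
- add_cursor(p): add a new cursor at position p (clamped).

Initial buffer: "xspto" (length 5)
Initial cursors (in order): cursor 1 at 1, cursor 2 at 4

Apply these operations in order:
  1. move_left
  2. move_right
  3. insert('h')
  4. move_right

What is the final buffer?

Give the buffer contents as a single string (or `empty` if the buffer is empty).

After op 1 (move_left): buffer="xspto" (len 5), cursors c1@0 c2@3, authorship .....
After op 2 (move_right): buffer="xspto" (len 5), cursors c1@1 c2@4, authorship .....
After op 3 (insert('h')): buffer="xhsptho" (len 7), cursors c1@2 c2@6, authorship .1...2.
After op 4 (move_right): buffer="xhsptho" (len 7), cursors c1@3 c2@7, authorship .1...2.

Answer: xhsptho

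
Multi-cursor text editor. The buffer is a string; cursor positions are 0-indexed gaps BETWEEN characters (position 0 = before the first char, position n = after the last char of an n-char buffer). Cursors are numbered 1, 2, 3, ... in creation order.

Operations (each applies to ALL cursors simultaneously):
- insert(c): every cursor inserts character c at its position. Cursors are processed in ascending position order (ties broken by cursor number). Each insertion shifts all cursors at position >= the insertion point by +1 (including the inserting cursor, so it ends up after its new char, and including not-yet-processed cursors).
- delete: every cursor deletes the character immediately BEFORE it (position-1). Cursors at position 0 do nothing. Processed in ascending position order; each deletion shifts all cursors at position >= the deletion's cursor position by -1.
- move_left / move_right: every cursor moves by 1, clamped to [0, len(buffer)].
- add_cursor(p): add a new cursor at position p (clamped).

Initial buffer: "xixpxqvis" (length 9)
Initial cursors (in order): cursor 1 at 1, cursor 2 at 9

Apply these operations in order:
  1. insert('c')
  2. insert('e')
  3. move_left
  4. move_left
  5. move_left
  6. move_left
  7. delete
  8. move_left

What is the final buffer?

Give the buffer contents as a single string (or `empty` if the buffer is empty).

After op 1 (insert('c')): buffer="xcixpxqvisc" (len 11), cursors c1@2 c2@11, authorship .1........2
After op 2 (insert('e')): buffer="xceixpxqvisce" (len 13), cursors c1@3 c2@13, authorship .11........22
After op 3 (move_left): buffer="xceixpxqvisce" (len 13), cursors c1@2 c2@12, authorship .11........22
After op 4 (move_left): buffer="xceixpxqvisce" (len 13), cursors c1@1 c2@11, authorship .11........22
After op 5 (move_left): buffer="xceixpxqvisce" (len 13), cursors c1@0 c2@10, authorship .11........22
After op 6 (move_left): buffer="xceixpxqvisce" (len 13), cursors c1@0 c2@9, authorship .11........22
After op 7 (delete): buffer="xceixpxqisce" (len 12), cursors c1@0 c2@8, authorship .11.......22
After op 8 (move_left): buffer="xceixpxqisce" (len 12), cursors c1@0 c2@7, authorship .11.......22

Answer: xceixpxqisce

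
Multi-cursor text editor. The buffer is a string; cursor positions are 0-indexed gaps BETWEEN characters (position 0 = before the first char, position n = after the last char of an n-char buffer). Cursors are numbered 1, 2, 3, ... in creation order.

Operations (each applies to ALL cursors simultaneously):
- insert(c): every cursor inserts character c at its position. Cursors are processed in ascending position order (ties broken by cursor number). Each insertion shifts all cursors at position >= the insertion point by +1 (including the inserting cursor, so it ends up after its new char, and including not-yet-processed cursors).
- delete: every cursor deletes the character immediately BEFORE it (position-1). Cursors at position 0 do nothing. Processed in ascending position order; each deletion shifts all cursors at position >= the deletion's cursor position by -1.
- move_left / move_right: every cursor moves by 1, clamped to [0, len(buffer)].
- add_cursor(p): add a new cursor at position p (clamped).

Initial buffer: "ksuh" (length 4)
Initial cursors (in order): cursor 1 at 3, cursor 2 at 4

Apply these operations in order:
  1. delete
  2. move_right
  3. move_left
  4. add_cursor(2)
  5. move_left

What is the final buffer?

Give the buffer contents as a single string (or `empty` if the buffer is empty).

After op 1 (delete): buffer="ks" (len 2), cursors c1@2 c2@2, authorship ..
After op 2 (move_right): buffer="ks" (len 2), cursors c1@2 c2@2, authorship ..
After op 3 (move_left): buffer="ks" (len 2), cursors c1@1 c2@1, authorship ..
After op 4 (add_cursor(2)): buffer="ks" (len 2), cursors c1@1 c2@1 c3@2, authorship ..
After op 5 (move_left): buffer="ks" (len 2), cursors c1@0 c2@0 c3@1, authorship ..

Answer: ks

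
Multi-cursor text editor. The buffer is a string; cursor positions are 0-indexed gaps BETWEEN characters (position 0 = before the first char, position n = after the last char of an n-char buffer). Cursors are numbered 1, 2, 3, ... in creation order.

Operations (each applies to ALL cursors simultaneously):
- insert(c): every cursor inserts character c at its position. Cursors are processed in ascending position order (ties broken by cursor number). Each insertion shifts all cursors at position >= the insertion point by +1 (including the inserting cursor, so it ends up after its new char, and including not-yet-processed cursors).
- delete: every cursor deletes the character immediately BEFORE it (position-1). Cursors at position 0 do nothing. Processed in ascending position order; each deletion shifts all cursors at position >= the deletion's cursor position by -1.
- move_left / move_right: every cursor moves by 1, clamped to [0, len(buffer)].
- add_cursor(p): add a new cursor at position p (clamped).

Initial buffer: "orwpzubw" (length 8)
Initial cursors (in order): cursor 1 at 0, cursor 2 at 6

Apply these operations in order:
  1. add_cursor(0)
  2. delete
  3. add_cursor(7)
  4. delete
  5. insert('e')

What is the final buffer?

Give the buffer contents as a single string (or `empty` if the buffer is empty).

After op 1 (add_cursor(0)): buffer="orwpzubw" (len 8), cursors c1@0 c3@0 c2@6, authorship ........
After op 2 (delete): buffer="orwpzbw" (len 7), cursors c1@0 c3@0 c2@5, authorship .......
After op 3 (add_cursor(7)): buffer="orwpzbw" (len 7), cursors c1@0 c3@0 c2@5 c4@7, authorship .......
After op 4 (delete): buffer="orwpb" (len 5), cursors c1@0 c3@0 c2@4 c4@5, authorship .....
After op 5 (insert('e')): buffer="eeorwpebe" (len 9), cursors c1@2 c3@2 c2@7 c4@9, authorship 13....2.4

Answer: eeorwpebe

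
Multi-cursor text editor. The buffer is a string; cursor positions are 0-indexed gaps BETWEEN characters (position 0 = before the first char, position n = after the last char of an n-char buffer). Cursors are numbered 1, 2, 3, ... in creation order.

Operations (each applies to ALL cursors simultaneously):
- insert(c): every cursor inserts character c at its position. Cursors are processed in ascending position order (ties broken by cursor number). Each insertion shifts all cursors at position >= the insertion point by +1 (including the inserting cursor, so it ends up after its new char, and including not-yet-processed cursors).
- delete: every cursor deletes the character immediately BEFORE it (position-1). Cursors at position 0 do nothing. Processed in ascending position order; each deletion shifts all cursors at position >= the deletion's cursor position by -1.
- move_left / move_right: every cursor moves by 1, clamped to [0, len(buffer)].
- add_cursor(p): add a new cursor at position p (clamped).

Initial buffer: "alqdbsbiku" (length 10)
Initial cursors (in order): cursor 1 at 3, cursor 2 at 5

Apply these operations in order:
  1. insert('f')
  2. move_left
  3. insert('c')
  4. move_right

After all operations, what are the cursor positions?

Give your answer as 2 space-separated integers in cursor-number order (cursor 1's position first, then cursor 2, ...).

After op 1 (insert('f')): buffer="alqfdbfsbiku" (len 12), cursors c1@4 c2@7, authorship ...1..2.....
After op 2 (move_left): buffer="alqfdbfsbiku" (len 12), cursors c1@3 c2@6, authorship ...1..2.....
After op 3 (insert('c')): buffer="alqcfdbcfsbiku" (len 14), cursors c1@4 c2@8, authorship ...11..22.....
After op 4 (move_right): buffer="alqcfdbcfsbiku" (len 14), cursors c1@5 c2@9, authorship ...11..22.....

Answer: 5 9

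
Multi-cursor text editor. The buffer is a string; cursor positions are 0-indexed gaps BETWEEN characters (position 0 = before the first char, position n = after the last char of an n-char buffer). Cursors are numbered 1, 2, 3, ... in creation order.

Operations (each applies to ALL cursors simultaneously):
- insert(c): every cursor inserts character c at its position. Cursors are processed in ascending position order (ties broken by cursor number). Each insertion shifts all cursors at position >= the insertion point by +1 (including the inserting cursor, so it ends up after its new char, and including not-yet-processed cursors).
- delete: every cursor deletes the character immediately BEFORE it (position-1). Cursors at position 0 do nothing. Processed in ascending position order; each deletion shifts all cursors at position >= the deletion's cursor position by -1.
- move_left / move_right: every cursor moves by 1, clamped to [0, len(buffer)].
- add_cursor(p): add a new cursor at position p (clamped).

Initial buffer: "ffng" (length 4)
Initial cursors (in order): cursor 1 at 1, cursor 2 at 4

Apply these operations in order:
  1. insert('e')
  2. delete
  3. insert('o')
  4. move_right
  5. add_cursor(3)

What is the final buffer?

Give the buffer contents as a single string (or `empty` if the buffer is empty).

Answer: fofngo

Derivation:
After op 1 (insert('e')): buffer="fefnge" (len 6), cursors c1@2 c2@6, authorship .1...2
After op 2 (delete): buffer="ffng" (len 4), cursors c1@1 c2@4, authorship ....
After op 3 (insert('o')): buffer="fofngo" (len 6), cursors c1@2 c2@6, authorship .1...2
After op 4 (move_right): buffer="fofngo" (len 6), cursors c1@3 c2@6, authorship .1...2
After op 5 (add_cursor(3)): buffer="fofngo" (len 6), cursors c1@3 c3@3 c2@6, authorship .1...2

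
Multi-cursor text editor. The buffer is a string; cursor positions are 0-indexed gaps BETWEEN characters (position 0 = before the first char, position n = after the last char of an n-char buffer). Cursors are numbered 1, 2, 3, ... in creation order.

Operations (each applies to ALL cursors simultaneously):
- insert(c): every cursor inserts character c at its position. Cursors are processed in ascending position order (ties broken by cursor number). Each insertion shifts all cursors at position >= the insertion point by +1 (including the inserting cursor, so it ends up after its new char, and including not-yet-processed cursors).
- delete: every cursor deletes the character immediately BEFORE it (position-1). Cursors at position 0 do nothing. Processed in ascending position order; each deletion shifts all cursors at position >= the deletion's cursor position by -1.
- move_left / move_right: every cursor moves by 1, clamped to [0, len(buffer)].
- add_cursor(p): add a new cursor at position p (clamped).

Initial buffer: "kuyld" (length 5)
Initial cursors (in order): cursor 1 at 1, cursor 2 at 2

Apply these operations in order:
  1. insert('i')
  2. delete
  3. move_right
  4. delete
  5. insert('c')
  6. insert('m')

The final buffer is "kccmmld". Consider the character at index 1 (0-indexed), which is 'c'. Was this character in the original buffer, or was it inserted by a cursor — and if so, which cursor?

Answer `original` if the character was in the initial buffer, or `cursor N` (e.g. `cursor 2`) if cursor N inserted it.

Answer: cursor 1

Derivation:
After op 1 (insert('i')): buffer="kiuiyld" (len 7), cursors c1@2 c2@4, authorship .1.2...
After op 2 (delete): buffer="kuyld" (len 5), cursors c1@1 c2@2, authorship .....
After op 3 (move_right): buffer="kuyld" (len 5), cursors c1@2 c2@3, authorship .....
After op 4 (delete): buffer="kld" (len 3), cursors c1@1 c2@1, authorship ...
After op 5 (insert('c')): buffer="kccld" (len 5), cursors c1@3 c2@3, authorship .12..
After op 6 (insert('m')): buffer="kccmmld" (len 7), cursors c1@5 c2@5, authorship .1212..
Authorship (.=original, N=cursor N): . 1 2 1 2 . .
Index 1: author = 1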